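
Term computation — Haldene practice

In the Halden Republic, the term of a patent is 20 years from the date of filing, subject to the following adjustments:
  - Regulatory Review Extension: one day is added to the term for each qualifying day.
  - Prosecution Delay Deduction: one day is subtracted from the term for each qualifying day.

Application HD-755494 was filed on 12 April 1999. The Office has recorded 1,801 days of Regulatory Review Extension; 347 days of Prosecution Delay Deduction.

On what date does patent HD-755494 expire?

April 5, 2023

Base term: filing date + 20 years → 12 April 2019.
Regulatory Review Extension: +1801 days → 17 March 2024.
Prosecution Delay Deduction: −347 days → 5 April 2023.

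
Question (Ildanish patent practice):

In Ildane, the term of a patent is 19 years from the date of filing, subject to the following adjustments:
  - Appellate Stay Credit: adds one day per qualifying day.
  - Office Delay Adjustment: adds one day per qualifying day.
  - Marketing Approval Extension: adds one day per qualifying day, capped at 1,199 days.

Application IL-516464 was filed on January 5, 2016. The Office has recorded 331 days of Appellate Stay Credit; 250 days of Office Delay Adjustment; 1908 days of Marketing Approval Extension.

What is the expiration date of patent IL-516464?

November 20, 2039

Base term: filing date + 19 years → 5 January 2035.
Appellate Stay Credit: +331 days → 2 December 2035.
Office Delay Adjustment: +250 days → 8 August 2036.
Marketing Approval Extension: 1908 days claimed exceeds the 1199-day cap, so +1199 days → 20 November 2039.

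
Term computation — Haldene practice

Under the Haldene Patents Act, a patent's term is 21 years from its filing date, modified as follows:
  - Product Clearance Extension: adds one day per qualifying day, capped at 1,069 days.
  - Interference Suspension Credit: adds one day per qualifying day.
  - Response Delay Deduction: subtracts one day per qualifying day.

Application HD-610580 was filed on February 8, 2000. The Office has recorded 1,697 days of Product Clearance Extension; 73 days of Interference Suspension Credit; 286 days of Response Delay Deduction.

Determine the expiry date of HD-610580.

June 14, 2023

Base term: filing date + 21 years → 8 February 2021.
Product Clearance Extension: 1697 days claimed exceeds the 1069-day cap, so +1069 days → 13 January 2024.
Interference Suspension Credit: +73 days → 26 March 2024.
Response Delay Deduction: −286 days → 14 June 2023.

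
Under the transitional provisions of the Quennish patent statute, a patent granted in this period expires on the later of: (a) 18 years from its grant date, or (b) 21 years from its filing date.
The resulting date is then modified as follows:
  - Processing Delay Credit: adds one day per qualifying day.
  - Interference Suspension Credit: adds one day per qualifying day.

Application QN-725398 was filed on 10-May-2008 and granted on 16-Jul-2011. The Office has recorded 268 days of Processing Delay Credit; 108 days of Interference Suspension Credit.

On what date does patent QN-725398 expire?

(a) grant + 18 years → 16 July 2029.
(b) filing + 21 years → 10 May 2029.
Later of the two: 16 July 2029.
Processing Delay Credit: +268 days → 10 April 2030.
Interference Suspension Credit: +108 days → 27 July 2030.

2030-07-27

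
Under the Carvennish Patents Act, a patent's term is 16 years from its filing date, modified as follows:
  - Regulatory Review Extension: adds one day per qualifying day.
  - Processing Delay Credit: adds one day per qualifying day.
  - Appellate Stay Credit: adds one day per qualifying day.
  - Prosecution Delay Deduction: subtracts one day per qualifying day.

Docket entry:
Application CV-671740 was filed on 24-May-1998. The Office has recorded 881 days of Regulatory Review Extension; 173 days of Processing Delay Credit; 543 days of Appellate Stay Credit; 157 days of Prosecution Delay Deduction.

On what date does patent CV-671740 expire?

2018-05-03

Base term: filing date + 16 years → 24 May 2014.
Regulatory Review Extension: +881 days → 21 October 2016.
Processing Delay Credit: +173 days → 12 April 2017.
Appellate Stay Credit: +543 days → 7 October 2018.
Prosecution Delay Deduction: −157 days → 3 May 2018.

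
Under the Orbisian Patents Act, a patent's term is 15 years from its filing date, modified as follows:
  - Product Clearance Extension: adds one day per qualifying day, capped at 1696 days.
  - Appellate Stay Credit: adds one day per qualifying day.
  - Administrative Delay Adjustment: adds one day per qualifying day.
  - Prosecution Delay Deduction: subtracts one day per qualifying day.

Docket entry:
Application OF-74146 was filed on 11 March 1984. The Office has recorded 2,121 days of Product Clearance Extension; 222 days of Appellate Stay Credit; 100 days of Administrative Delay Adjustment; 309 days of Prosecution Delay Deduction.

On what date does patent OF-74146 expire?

Base term: filing date + 15 years → 11 March 1999.
Product Clearance Extension: 2121 days claimed exceeds the 1696-day cap, so +1696 days → 1 November 2003.
Appellate Stay Credit: +222 days → 10 June 2004.
Administrative Delay Adjustment: +100 days → 18 September 2004.
Prosecution Delay Deduction: −309 days → 14 November 2003.

November 14, 2003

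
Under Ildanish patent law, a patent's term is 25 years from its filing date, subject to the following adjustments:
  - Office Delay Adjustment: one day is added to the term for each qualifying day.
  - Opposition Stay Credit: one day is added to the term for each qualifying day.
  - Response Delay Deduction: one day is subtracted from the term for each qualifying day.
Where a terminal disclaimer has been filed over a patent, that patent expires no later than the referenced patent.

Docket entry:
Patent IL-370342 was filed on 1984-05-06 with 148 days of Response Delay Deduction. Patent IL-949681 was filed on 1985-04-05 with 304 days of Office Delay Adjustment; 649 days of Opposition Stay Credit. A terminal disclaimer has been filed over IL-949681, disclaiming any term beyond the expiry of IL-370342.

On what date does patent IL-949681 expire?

Natural term of IL-949681:
  Base: filing + 25 years → 5 April 2010.
  Office Delay Adjustment: +304 days → 3 February 2011.
  Opposition Stay Credit: +649 days → 13 November 2012.
Expiry of referenced patent IL-370342:
  Base: filing + 25 years → 6 May 2009.
  Response Delay Deduction: −148 days → 9 December 2008.
Terminal disclaimer: IL-949681 expires on the earlier of 13 November 2012 and 9 December 2008.

December 9, 2008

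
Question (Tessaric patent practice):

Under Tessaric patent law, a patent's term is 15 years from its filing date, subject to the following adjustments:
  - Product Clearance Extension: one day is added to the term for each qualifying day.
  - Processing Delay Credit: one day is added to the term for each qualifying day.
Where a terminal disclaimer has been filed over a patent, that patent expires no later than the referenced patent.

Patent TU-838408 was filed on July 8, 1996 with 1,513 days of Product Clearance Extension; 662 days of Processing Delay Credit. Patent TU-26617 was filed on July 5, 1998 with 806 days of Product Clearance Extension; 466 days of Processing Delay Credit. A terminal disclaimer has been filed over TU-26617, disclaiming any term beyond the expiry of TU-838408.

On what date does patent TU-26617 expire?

2016-12-28

Natural term of TU-26617:
  Base: filing + 15 years → 5 July 2013.
  Product Clearance Extension: +806 days → 19 September 2015.
  Processing Delay Credit: +466 days → 28 December 2016.
Expiry of referenced patent TU-838408:
  Base: filing + 15 years → 8 July 2011.
  Product Clearance Extension: +1513 days → 29 August 2015.
  Processing Delay Credit: +662 days → 21 June 2017.
Terminal disclaimer: TU-26617 expires on the earlier of 28 December 2016 and 21 June 2017.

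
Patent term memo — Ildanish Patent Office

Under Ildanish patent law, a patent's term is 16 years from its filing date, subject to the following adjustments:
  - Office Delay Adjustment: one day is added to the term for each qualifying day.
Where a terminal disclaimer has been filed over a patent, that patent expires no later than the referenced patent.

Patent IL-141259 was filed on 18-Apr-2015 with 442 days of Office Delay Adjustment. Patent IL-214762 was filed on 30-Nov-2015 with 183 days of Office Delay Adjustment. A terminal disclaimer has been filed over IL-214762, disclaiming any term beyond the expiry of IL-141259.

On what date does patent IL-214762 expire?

Natural term of IL-214762:
  Base: filing + 16 years → 30 November 2031.
  Office Delay Adjustment: +183 days → 31 May 2032.
Expiry of referenced patent IL-141259:
  Base: filing + 16 years → 18 April 2031.
  Office Delay Adjustment: +442 days → 3 July 2032.
Terminal disclaimer: IL-214762 expires on the earlier of 31 May 2032 and 3 July 2032.

2032-05-31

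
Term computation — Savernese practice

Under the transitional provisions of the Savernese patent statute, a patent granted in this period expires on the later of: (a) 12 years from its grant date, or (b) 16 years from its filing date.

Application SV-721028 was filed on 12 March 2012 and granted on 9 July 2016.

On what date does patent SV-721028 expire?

2028-07-09

(a) grant + 12 years → 9 July 2028.
(b) filing + 16 years → 12 March 2028.
Later of the two: 9 July 2028.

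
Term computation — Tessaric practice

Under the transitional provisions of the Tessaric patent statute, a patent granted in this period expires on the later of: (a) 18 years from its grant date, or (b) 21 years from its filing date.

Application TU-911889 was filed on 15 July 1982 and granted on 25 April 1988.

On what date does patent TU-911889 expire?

2006-04-25

(a) grant + 18 years → 25 April 2006.
(b) filing + 21 years → 15 July 2003.
Later of the two: 25 April 2006.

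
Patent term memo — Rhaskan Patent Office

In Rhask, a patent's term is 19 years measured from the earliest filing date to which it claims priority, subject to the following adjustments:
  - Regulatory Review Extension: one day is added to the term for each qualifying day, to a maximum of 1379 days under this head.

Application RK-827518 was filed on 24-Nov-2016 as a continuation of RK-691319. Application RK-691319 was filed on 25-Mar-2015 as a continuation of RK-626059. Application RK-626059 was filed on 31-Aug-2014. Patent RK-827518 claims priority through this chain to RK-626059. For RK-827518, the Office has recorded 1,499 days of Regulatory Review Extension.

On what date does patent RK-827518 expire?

Earliest priority filing: 31 August 2014.
Base term: 31 August 2014 + 19 years → 31 August 2033.
Regulatory Review Extension: 1499 days claimed exceeds the 1379-day cap, so +1379 days → 10 June 2037.

2037-06-10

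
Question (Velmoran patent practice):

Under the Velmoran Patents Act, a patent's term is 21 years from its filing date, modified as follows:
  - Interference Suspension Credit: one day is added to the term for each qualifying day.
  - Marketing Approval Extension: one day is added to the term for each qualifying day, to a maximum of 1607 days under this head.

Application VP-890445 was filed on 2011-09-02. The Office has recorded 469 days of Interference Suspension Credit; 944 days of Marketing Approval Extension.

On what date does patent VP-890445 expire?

Base term: filing date + 21 years → 2 September 2032.
Interference Suspension Credit: +469 days → 15 December 2033.
Marketing Approval Extension: 944 days (within the 1607-day cap) → +944 days → 16 July 2036.

July 16, 2036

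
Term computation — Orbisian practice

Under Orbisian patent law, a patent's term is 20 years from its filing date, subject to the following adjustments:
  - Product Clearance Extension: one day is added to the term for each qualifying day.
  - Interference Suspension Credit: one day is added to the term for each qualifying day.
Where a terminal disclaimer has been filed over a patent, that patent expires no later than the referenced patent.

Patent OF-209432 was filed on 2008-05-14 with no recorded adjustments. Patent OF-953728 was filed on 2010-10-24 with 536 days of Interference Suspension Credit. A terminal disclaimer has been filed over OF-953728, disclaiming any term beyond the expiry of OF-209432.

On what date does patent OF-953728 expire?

2028-05-14

Natural term of OF-953728:
  Base: filing + 20 years → 24 October 2030.
  Interference Suspension Credit: +536 days → 12 April 2032.
Expiry of referenced patent OF-209432:
  Base: filing + 20 years → 14 May 2028.
Terminal disclaimer: OF-953728 expires on the earlier of 12 April 2032 and 14 May 2028.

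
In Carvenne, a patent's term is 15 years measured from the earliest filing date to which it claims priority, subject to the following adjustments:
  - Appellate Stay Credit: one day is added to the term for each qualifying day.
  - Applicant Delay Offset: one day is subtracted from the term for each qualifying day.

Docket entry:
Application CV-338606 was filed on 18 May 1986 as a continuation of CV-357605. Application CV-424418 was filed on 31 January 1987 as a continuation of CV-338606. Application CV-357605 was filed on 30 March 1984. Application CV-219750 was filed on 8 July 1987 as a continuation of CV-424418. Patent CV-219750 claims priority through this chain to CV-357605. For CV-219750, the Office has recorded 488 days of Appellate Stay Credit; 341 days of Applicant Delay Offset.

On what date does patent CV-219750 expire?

Earliest priority filing: 30 March 1984.
Base term: 30 March 1984 + 15 years → 30 March 1999.
Appellate Stay Credit: +488 days → 30 July 2000.
Applicant Delay Offset: −341 days → 24 August 1999.

1999-08-24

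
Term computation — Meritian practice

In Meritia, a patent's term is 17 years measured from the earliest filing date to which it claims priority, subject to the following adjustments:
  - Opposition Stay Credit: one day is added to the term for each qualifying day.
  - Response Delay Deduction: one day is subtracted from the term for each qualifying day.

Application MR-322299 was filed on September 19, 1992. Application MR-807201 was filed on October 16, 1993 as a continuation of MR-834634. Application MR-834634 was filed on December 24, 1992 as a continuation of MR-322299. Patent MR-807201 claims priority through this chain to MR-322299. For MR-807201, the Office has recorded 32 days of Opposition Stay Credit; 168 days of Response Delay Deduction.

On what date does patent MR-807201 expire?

2009-05-06

Earliest priority filing: 19 September 1992.
Base term: 19 September 1992 + 17 years → 19 September 2009.
Opposition Stay Credit: +32 days → 21 October 2009.
Response Delay Deduction: −168 days → 6 May 2009.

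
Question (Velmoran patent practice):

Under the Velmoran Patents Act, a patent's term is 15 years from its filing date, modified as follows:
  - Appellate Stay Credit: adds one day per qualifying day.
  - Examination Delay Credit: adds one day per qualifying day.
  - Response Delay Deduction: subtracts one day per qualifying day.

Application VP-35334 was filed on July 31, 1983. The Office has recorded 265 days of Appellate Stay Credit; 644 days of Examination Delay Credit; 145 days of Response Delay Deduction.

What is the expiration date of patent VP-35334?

Base term: filing date + 15 years → 31 July 1998.
Appellate Stay Credit: +265 days → 22 April 1999.
Examination Delay Credit: +644 days → 25 January 2001.
Response Delay Deduction: −145 days → 2 September 2000.

September 2, 2000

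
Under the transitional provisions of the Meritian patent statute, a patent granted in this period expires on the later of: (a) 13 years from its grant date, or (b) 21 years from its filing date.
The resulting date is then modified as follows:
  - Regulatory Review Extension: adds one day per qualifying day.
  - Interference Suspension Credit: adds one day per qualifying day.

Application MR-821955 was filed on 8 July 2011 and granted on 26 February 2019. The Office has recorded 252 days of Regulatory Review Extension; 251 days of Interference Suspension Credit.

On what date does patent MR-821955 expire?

(a) grant + 13 years → 26 February 2032.
(b) filing + 21 years → 8 July 2032.
Later of the two: 8 July 2032.
Regulatory Review Extension: +252 days → 17 March 2033.
Interference Suspension Credit: +251 days → 23 November 2033.

2033-11-23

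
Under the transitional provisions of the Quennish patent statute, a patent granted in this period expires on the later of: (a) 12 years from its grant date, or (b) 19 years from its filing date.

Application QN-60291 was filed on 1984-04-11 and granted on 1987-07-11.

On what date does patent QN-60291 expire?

(a) grant + 12 years → 11 July 1999.
(b) filing + 19 years → 11 April 2003.
Later of the two: 11 April 2003.

April 11, 2003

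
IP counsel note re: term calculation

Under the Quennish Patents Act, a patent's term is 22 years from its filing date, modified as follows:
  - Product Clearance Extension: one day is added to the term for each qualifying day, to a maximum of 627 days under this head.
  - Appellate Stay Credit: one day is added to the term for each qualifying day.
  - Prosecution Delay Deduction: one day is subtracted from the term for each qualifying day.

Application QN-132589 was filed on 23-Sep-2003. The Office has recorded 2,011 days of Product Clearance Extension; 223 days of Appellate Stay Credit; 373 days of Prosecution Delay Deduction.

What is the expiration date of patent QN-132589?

Base term: filing date + 22 years → 23 September 2025.
Product Clearance Extension: 2011 days claimed exceeds the 627-day cap, so +627 days → 12 June 2027.
Appellate Stay Credit: +223 days → 21 January 2028.
Prosecution Delay Deduction: −373 days → 13 January 2027.

2027-01-13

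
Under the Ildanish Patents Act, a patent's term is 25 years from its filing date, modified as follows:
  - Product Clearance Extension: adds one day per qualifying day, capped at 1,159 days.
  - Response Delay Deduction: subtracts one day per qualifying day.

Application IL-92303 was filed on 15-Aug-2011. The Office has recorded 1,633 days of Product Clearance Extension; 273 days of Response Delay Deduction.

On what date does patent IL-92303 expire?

Base term: filing date + 25 years → 15 August 2036.
Product Clearance Extension: 1633 days claimed exceeds the 1159-day cap, so +1159 days → 18 October 2039.
Response Delay Deduction: −273 days → 18 January 2039.

2039-01-18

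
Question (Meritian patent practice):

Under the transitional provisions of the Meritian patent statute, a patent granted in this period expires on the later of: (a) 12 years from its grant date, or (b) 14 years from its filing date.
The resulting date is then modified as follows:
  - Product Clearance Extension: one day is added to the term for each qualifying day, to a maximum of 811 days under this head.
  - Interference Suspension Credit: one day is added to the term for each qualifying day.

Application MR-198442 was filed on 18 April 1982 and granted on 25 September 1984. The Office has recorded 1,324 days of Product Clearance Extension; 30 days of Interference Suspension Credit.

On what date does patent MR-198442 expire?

1999-01-14

(a) grant + 12 years → 25 September 1996.
(b) filing + 14 years → 18 April 1996.
Later of the two: 25 September 1996.
Product Clearance Extension: 1324 days claimed exceeds the 811-day cap, so +811 days → 15 December 1998.
Interference Suspension Credit: +30 days → 14 January 1999.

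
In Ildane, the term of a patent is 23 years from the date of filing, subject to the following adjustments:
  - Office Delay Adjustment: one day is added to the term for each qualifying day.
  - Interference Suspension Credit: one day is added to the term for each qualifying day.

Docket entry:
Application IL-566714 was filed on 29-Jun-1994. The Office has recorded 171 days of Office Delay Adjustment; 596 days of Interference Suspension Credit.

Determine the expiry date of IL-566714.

Base term: filing date + 23 years → 29 June 2017.
Office Delay Adjustment: +171 days → 17 December 2017.
Interference Suspension Credit: +596 days → 5 August 2019.

August 5, 2019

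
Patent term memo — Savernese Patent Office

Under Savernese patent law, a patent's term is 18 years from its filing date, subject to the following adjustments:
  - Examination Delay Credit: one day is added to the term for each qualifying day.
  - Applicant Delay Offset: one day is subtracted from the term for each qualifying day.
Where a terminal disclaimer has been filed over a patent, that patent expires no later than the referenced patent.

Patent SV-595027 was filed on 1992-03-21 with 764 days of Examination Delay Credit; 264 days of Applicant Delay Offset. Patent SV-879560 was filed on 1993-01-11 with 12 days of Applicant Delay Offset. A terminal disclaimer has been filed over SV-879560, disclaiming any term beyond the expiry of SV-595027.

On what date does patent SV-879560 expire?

Natural term of SV-879560:
  Base: filing + 18 years → 11 January 2011.
  Applicant Delay Offset: −12 days → 30 December 2010.
Expiry of referenced patent SV-595027:
  Base: filing + 18 years → 21 March 2010.
  Examination Delay Credit: +764 days → 23 April 2012.
  Applicant Delay Offset: −264 days → 3 August 2011.
Terminal disclaimer: SV-879560 expires on the earlier of 30 December 2010 and 3 August 2011.

2010-12-30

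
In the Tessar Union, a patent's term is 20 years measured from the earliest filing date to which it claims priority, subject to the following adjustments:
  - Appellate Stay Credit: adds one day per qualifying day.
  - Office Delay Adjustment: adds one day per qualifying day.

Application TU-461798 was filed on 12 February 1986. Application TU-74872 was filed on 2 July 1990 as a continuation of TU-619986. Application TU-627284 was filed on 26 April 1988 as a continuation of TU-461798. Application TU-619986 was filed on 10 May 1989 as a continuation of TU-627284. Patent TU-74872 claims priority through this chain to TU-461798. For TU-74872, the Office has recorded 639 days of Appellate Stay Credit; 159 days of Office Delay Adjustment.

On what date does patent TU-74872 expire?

April 20, 2008

Earliest priority filing: 12 February 1986.
Base term: 12 February 1986 + 20 years → 12 February 2006.
Appellate Stay Credit: +639 days → 13 November 2007.
Office Delay Adjustment: +159 days → 20 April 2008.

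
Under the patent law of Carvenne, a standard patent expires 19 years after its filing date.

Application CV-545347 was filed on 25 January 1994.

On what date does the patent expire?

January 25, 2013

Filing date + 19 years → 25 January 2013.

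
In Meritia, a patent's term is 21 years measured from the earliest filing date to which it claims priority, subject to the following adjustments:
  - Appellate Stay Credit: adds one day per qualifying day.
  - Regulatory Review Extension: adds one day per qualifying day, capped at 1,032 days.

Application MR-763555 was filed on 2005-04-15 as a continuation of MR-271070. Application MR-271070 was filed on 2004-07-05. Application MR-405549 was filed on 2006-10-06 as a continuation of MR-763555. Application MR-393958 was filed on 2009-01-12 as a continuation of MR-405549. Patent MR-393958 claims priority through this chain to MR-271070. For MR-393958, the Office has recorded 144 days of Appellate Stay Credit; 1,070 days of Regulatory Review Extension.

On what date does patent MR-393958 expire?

2028-09-23

Earliest priority filing: 5 July 2004.
Base term: 5 July 2004 + 21 years → 5 July 2025.
Appellate Stay Credit: +144 days → 26 November 2025.
Regulatory Review Extension: 1070 days claimed exceeds the 1032-day cap, so +1032 days → 23 September 2028.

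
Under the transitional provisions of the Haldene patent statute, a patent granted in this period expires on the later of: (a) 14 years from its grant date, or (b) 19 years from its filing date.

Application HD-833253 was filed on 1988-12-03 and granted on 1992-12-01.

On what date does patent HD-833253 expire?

(a) grant + 14 years → 1 December 2006.
(b) filing + 19 years → 3 December 2007.
Later of the two: 3 December 2007.

2007-12-03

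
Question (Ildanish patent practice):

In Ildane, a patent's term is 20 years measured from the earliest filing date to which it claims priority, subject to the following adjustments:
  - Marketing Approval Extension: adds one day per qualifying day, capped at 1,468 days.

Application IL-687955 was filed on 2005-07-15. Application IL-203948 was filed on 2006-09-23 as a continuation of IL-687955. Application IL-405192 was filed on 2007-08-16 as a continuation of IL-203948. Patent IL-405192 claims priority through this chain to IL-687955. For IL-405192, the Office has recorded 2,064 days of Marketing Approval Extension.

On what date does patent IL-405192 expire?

Earliest priority filing: 15 July 2005.
Base term: 15 July 2005 + 20 years → 15 July 2025.
Marketing Approval Extension: 2064 days claimed exceeds the 1468-day cap, so +1468 days → 22 July 2029.

July 22, 2029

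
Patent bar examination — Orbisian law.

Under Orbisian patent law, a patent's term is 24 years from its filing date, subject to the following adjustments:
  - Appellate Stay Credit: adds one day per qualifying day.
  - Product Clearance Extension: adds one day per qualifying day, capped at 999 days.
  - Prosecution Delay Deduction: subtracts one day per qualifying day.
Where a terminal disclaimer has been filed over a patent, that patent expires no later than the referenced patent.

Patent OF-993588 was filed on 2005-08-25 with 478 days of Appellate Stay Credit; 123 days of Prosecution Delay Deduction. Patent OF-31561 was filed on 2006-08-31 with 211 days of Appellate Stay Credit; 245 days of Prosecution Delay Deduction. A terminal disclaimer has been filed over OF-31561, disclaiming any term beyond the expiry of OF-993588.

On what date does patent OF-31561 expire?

Natural term of OF-31561:
  Base: filing + 24 years → 31 August 2030.
  Appellate Stay Credit: +211 days → 30 March 2031.
  Prosecution Delay Deduction: −245 days → 28 July 2030.
Expiry of referenced patent OF-993588:
  Base: filing + 24 years → 25 August 2029.
  Appellate Stay Credit: +478 days → 16 December 2030.
  Prosecution Delay Deduction: −123 days → 15 August 2030.
Terminal disclaimer: OF-31561 expires on the earlier of 28 July 2030 and 15 August 2030.

2030-07-28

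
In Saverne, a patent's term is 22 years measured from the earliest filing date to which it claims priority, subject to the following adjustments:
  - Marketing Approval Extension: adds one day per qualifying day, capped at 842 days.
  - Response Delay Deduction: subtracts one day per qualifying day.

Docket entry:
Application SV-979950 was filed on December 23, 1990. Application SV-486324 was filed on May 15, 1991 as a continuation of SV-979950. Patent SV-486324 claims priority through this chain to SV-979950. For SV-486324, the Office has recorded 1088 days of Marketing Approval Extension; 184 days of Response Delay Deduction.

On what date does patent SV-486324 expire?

Earliest priority filing: 23 December 1990.
Base term: 23 December 1990 + 22 years → 23 December 2012.
Marketing Approval Extension: 1088 days claimed exceeds the 842-day cap, so +842 days → 14 April 2015.
Response Delay Deduction: −184 days → 12 October 2014.

2014-10-12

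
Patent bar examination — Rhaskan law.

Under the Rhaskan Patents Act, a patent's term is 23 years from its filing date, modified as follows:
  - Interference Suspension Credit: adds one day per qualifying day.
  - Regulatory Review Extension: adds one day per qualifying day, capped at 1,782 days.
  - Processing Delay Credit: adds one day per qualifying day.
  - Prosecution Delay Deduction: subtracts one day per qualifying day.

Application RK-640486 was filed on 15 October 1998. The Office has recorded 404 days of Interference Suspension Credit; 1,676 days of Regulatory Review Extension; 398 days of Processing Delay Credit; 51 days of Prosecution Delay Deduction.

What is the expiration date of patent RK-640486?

June 7, 2028

Base term: filing date + 23 years → 15 October 2021.
Interference Suspension Credit: +404 days → 23 November 2022.
Regulatory Review Extension: 1676 days (within the 1782-day cap) → +1676 days → 26 June 2027.
Processing Delay Credit: +398 days → 28 July 2028.
Prosecution Delay Deduction: −51 days → 7 June 2028.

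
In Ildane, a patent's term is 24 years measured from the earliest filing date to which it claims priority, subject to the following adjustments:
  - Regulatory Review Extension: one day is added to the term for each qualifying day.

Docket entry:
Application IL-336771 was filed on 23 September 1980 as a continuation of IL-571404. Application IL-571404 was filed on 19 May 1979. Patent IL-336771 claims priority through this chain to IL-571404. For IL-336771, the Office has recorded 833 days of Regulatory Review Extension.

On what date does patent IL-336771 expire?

2005-08-29

Earliest priority filing: 19 May 1979.
Base term: 19 May 1979 + 24 years → 19 May 2003.
Regulatory Review Extension: +833 days → 29 August 2005.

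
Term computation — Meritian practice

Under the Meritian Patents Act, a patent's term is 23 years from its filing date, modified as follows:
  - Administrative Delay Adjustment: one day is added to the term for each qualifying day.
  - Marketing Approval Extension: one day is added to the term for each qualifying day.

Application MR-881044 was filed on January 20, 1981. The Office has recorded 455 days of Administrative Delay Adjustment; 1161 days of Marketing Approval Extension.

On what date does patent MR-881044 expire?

Base term: filing date + 23 years → 20 January 2004.
Administrative Delay Adjustment: +455 days → 19 April 2005.
Marketing Approval Extension: +1161 days → 23 June 2008.

2008-06-23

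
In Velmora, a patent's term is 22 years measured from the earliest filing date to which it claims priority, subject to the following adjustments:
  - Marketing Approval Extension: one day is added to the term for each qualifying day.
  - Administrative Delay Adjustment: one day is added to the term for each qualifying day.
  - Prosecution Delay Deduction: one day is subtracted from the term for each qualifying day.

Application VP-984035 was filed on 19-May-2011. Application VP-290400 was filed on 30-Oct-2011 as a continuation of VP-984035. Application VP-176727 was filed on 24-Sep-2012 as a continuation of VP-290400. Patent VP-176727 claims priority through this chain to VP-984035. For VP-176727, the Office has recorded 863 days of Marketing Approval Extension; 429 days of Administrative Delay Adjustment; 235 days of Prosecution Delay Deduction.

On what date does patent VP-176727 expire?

April 10, 2036

Earliest priority filing: 19 May 2011.
Base term: 19 May 2011 + 22 years → 19 May 2033.
Marketing Approval Extension: +863 days → 29 September 2035.
Administrative Delay Adjustment: +429 days → 1 December 2036.
Prosecution Delay Deduction: −235 days → 10 April 2036.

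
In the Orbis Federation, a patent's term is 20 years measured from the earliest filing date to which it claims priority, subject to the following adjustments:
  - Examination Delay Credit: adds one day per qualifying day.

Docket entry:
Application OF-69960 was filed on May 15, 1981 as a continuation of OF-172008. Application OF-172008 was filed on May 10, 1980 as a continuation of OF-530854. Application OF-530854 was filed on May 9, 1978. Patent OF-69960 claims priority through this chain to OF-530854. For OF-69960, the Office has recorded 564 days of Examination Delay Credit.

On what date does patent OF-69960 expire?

1999-11-24

Earliest priority filing: 9 May 1978.
Base term: 9 May 1978 + 20 years → 9 May 1998.
Examination Delay Credit: +564 days → 24 November 1999.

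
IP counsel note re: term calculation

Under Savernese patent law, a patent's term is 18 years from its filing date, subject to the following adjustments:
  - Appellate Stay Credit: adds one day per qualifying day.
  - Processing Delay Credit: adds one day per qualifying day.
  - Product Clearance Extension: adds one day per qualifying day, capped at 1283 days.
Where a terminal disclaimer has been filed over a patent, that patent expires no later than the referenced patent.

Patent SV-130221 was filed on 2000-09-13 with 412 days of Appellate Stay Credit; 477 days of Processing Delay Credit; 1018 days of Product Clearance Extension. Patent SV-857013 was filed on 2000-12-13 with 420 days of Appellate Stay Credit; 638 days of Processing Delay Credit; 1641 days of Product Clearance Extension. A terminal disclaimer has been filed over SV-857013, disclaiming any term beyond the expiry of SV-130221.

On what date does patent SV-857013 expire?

Natural term of SV-857013:
  Base: filing + 18 years → 13 December 2018.
  Appellate Stay Credit: +420 days → 6 February 2020.
  Processing Delay Credit: +638 days → 5 November 2021.
  Product Clearance Extension: 1641 days claimed exceeds the 1283-day cap, so +1283 days → 11 May 2025.
Expiry of referenced patent SV-130221:
  Base: filing + 18 years → 13 September 2018.
  Appellate Stay Credit: +412 days → 30 October 2019.
  Processing Delay Credit: +477 days → 18 February 2021.
  Product Clearance Extension: 1018 days (within the 1283-day cap) → +1018 days → 3 December 2023.
Terminal disclaimer: SV-857013 expires on the earlier of 11 May 2025 and 3 December 2023.

2023-12-03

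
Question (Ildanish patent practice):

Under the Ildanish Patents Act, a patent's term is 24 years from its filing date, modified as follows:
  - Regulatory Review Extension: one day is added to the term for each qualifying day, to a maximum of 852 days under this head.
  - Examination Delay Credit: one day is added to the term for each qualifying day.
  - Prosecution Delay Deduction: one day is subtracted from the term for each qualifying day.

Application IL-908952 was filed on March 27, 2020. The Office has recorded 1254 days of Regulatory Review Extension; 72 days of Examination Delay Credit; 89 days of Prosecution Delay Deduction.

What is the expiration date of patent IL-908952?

2046-07-10

Base term: filing date + 24 years → 27 March 2044.
Regulatory Review Extension: 1254 days claimed exceeds the 852-day cap, so +852 days → 27 July 2046.
Examination Delay Credit: +72 days → 7 October 2046.
Prosecution Delay Deduction: −89 days → 10 July 2046.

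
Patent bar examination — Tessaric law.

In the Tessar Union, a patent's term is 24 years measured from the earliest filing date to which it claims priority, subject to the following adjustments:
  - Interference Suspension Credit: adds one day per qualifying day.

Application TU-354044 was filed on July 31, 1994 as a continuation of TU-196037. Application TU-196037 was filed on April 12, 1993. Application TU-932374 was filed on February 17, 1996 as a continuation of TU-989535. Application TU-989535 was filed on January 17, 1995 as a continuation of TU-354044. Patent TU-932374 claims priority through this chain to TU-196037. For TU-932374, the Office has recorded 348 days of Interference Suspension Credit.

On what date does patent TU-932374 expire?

Earliest priority filing: 12 April 1993.
Base term: 12 April 1993 + 24 years → 12 April 2017.
Interference Suspension Credit: +348 days → 26 March 2018.

2018-03-26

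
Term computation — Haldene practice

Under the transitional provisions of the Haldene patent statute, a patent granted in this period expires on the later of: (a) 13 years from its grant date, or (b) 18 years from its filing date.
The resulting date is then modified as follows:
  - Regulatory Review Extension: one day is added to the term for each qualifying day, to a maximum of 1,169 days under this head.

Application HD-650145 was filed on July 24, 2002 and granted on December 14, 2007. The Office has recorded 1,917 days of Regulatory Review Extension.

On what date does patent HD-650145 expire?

(a) grant + 13 years → 14 December 2020.
(b) filing + 18 years → 24 July 2020.
Later of the two: 14 December 2020.
Regulatory Review Extension: 1917 days claimed exceeds the 1169-day cap, so +1169 days → 26 February 2024.

2024-02-26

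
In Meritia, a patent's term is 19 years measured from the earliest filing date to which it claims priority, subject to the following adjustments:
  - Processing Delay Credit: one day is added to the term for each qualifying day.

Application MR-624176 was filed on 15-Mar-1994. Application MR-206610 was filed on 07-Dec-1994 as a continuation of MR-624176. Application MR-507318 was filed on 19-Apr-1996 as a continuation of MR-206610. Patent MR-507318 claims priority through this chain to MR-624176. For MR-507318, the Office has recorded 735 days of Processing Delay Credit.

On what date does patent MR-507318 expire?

Earliest priority filing: 15 March 1994.
Base term: 15 March 1994 + 19 years → 15 March 2013.
Processing Delay Credit: +735 days → 20 March 2015.

March 20, 2015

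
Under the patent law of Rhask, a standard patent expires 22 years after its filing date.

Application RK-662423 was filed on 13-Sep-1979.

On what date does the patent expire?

Filing date + 22 years → 13 September 2001.

2001-09-13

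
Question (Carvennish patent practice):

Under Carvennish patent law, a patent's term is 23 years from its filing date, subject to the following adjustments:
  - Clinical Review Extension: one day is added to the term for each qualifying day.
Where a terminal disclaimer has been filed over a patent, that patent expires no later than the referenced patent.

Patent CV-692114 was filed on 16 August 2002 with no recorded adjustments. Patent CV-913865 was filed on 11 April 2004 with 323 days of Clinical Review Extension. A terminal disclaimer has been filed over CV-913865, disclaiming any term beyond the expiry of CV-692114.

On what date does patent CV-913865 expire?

August 16, 2025

Natural term of CV-913865:
  Base: filing + 23 years → 11 April 2027.
  Clinical Review Extension: +323 days → 28 February 2028.
Expiry of referenced patent CV-692114:
  Base: filing + 23 years → 16 August 2025.
Terminal disclaimer: CV-913865 expires on the earlier of 28 February 2028 and 16 August 2025.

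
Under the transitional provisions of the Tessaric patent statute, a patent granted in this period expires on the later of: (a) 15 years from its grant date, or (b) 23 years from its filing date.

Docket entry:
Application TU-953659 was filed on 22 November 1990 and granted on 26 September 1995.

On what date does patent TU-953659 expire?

(a) grant + 15 years → 26 September 2010.
(b) filing + 23 years → 22 November 2013.
Later of the two: 22 November 2013.

2013-11-22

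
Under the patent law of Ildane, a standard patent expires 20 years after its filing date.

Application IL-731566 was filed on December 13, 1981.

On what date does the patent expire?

Filing date + 20 years → 13 December 2001.

2001-12-13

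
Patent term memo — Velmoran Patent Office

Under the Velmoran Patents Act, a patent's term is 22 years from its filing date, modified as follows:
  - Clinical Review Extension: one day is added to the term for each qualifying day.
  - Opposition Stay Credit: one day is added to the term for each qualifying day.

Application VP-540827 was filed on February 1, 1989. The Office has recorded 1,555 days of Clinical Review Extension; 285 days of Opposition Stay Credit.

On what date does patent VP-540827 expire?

February 15, 2016

Base term: filing date + 22 years → 1 February 2011.
Clinical Review Extension: +1555 days → 6 May 2015.
Opposition Stay Credit: +285 days → 15 February 2016.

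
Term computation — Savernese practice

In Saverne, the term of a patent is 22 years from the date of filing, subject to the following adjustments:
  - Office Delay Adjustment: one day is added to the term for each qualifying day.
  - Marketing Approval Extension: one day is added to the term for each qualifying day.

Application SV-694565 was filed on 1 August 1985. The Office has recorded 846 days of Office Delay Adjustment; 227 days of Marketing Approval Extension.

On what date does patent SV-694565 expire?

Base term: filing date + 22 years → 1 August 2007.
Office Delay Adjustment: +846 days → 24 November 2009.
Marketing Approval Extension: +227 days → 9 July 2010.

2010-07-09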